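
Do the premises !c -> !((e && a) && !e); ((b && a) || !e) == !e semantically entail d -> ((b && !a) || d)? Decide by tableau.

Yes

Initial set: {(!c -> !((e && a) && !e)); (((b && a) || !e) == !e); !(d -> ((b && !a) || d))}.
!(d -> ((b && !a) || d)): α-rule — add d, !((b && !a) || d).
!((b && !a) || d): α-rule — add !(b && !a), !d.
× closes — contains both d and !d.
All 1 branch closes.
Every branch closed, so the premises entail the conclusion.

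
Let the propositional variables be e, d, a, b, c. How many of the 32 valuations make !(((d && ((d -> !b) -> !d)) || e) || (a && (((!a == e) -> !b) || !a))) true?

Initial set: {!(((d && ((d -> !b) -> !d)) || e) || (a && (((!a == e) -> !b) || !a)))}.
!(((d && ((d -> !b) -> !d)) || e) || (a && (((!a == e) -> !b) || !a))): α-rule — add !((d && ((d -> !b) -> !d)) || e), !(a && (((!a == e) -> !b) || !a)).
!((d && ((d -> !b) -> !d)) || e): α-rule — add !(d && ((d -> !b) -> !d)), !e.
!(a && (((!a == e) -> !b) || !a)): β-rule — branch into !a  //  !(((!a == e) -> !b) || !a).
  branch 1 (add !a):
    !(d && ((d -> !b) -> !d)): β-rule — branch into !d  //  !((d -> !b) -> !d).
      branch 1.1 (add !d):
        ○ open, literals {a=F, d=F, e=F}.
      branch 1.2 (add !((d -> !b) -> !d)):
        !((d -> !b) -> !d): α-rule — add (d -> !b), !!d.
        (d -> !b): β-rule — branch into !d  //  !b.
          branch 1.2.1 (add !d):
            × closes — contains both d and !d.
          branch 1.2.2 (add !b):
            ○ open, literals {a=F, b=F, d=T, e=F}.
  branch 2 (add !(((!a == e) -> !b) || !a)):
    !(((!a == e) -> !b) || !a): α-rule — add !((!a == e) -> !b), !!a.
    !((!a == e) -> !b): α-rule — add (!a == e), !!b.
    !(d && ((d -> !b) -> !d)): β-rule — branch into !d  //  !((d -> !b) -> !d).
      branch 2.1 (add !d):
        (!a == e): β-rule — branch into !a, e  //  !!a, !e.
          branch 2.1.1 (add !a, e):
            × closes — contains both a and !a.
          branch 2.1.2 (add !!a, !e):
            ○ open, literals {a=T, b=T, d=F, e=F}.
      branch 2.2 (add !((d -> !b) -> !d)):
        !((d -> !b) -> !d): α-rule — add (d -> !b), !!d.
        (!a == e): β-rule — branch into !a, e  //  !!a, !e.
          branch 2.2.1 (add !a, e):
            × closes — contains both a and !a.
          branch 2.2.2 (add !!a, !e):
            (d -> !b): β-rule — branch into !d  //  !b.
              branch 2.2.2.1 (add !d):
                × closes — contains both d and !d.
              branch 2.2.2.2 (add !b):
                × closes — contains both b and !b.
5 branches closed, 3 open.
Each open branch fixes some atoms; the unmentioned ones are free. Counting distinct full assignments: branch {a=F, d=F, e=F} (b, c) contributes 4 new; branch {a=F, b=F, d=T, e=F} (c) contributes 2 new; branch {a=T, b=T, d=F, e=F} (c) contributes 2 new. Total: 8.

8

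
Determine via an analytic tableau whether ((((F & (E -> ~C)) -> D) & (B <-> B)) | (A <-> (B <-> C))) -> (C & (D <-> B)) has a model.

Satisfiable

Initial set: {T (((((F & (E -> ~C)) -> D) & (B <-> B)) | (A <-> (B <-> C))) -> (C & (D <-> B)))}.
T (((((F & (E -> ~C)) -> D) & (B <-> B)) | (A <-> (B <-> C))) -> (C & (D <-> B))): β-rule — branch into F ((((F & (E -> ~C)) -> D) & (B <-> B)) | (A <-> (B <-> C)))  //  T (C & (D <-> B)).
  branch 1 (add F ((((F & (E -> ~C)) -> D) & (B <-> B)) | (A <-> (B <-> C)))):
    F ((((F & (E -> ~C)) -> D) & (B <-> B)) | (A <-> (B <-> C))): α-rule — add F (((F & (E -> ~C)) -> D) & (B <-> B)), F (A <-> (B <-> C)).
    F (((F & (E -> ~C)) -> D) & (B <-> B)): β-rule — branch into F ((F & (E -> ~C)) -> D)  //  F (B <-> B).
      branch 1.1 (add F ((F & (E -> ~C)) -> D)):
        F ((F & (E -> ~C)) -> D): α-rule — add T (F & (E -> ~C)), F D.
        T (F & (E -> ~C)): α-rule — add T F, T (E -> ~C).
        F (A <-> (B <-> C)): β-rule — branch into T A, F (B <-> C)  //  F A, T (B <-> C).
          branch 1.1.1 (add T A, F (B <-> C)):
            T (E -> ~C): β-rule — branch into F E  //  T ~C.
              branch 1.1.1.1 (add F E):
                F (B <-> C): β-rule — branch into T B, F C  //  F B, T C.
                  branch 1.1.1.1.1 (add T B, F C):
                    ○ open, literals {A=1, B=1, C=0, D=0, E=0, F=1}.
                  branch 1.1.1.1.2 (add F B, T C):
                    ○ open, literals {A=1, B=0, C=1, D=0, E=0, F=1}.
              branch 1.1.1.2 (add T ~C):
                F (B <-> C): β-rule — branch into T B, F C  //  F B, T C.
                  branch 1.1.1.2.1 (add T B, F C):
                    ○ open, literals {A=1, B=1, C=0, D=0, F=1}.
                  branch 1.1.1.2.2 (add F B, T C):
                    × closes — contains both C and ~C.
          branch 1.1.2 (add F A, T (B <-> C)):
            T (E -> ~C): β-rule — branch into F E  //  T ~C.
              branch 1.1.2.1 (add F E):
                T (B <-> C): β-rule — branch into T B, T C  //  F B, F C.
                  branch 1.1.2.1.1 (add T B, T C):
                    ○ open, literals {A=0, B=1, C=1, D=0, E=0, F=1}.
                  branch 1.1.2.1.2 (add F B, F C):
                    ○ open, literals {A=0, B=0, C=0, D=0, E=0, F=1}.
              branch 1.1.2.2 (add T ~C):
                T (B <-> C): β-rule — branch into T B, T C  //  F B, F C.
                  branch 1.1.2.2.1 (add T B, T C):
                    × closes — contains both C and ~C.
                  branch 1.1.2.2.2 (add F B, F C):
                    ○ open, literals {A=0, B=0, C=0, D=0, F=1}.
      branch 1.2 (add F (B <-> B)):
        F (A <-> (B <-> C)): β-rule — branch into T A, F (B <-> C)  //  F A, T (B <-> C).
          branch 1.2.1 (add T A, F (B <-> C)):
            F (B <-> B): β-rule — branch into T B, F B  //  F B, T B.
              branch 1.2.1.1 (add T B, F B):
                × closes — contains both B and ~B.
              branch 1.2.1.2 (add F B, T B):
                × closes — contains both B and ~B.
          branch 1.2.2 (add F A, T (B <-> C)):
            F (B <-> B): β-rule — branch into T B, F B  //  F B, T B.
              branch 1.2.2.1 (add T B, F B):
                × closes — contains both B and ~B.
              branch 1.2.2.2 (add F B, T B):
                × closes — contains both B and ~B.
  branch 2 (add T (C & (D <-> B))):
    T (C & (D <-> B)): α-rule — add T C, T (D <-> B).
    T (D <-> B): β-rule — branch into T D, T B  //  F D, F B.
      branch 2.1 (add T D, T B):
        ○ open, literals {B=1, C=1, D=1}.
      branch 2.2 (add F D, F B):
        ○ open, literals {B=0, C=1, D=0}.
6 branches closed, 8 open.
An open branch gives a satisfying assignment: A=1, B=1, C=0, D=0, E=0, F=1.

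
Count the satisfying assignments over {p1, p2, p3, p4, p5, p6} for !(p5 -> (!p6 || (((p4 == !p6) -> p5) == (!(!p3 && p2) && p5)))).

4

Initial set: {T !(p5 -> (!p6 || (((p4 == !p6) -> p5) == (!(!p3 && p2) && p5))))}.
T !(p5 -> (!p6 || (((p4 == !p6) -> p5) == (!(!p3 && p2) && p5)))): α-rule — add T p5, F (!p6 || (((p4 == !p6) -> p5) == (!(!p3 && p2) && p5))).
F (!p6 || (((p4 == !p6) -> p5) == (!(!p3 && p2) && p5))): α-rule — add F !p6, F (((p4 == !p6) -> p5) == (!(!p3 && p2) && p5)).
F (((p4 == !p6) -> p5) == (!(!p3 && p2) && p5)): β-rule — branch into T ((p4 == !p6) -> p5), F (!(!p3 && p2) && p5)  //  F ((p4 == !p6) -> p5), T (!(!p3 && p2) && p5).
  branch 1 (add T ((p4 == !p6) -> p5), F (!(!p3 && p2) && p5)):
    T ((p4 == !p6) -> p5): β-rule — branch into F (p4 == !p6)  //  T p5.
      branch 1.1 (add F (p4 == !p6)):
        F (!(!p3 && p2) && p5): β-rule — branch into F !(!p3 && p2)  //  F p5.
          branch 1.1.1 (add F !(!p3 && p2)):
            F !(!p3 && p2): α-rule — add T !p3, T p2.
            F (p4 == !p6): β-rule — branch into T p4, F !p6  //  F p4, T !p6.
              branch 1.1.1.1 (add T p4, F !p6):
                ○ open, literals {p2=true, p3=false, p4=true, p5=true, p6=true}.
              branch 1.1.1.2 (add F p4, T !p6):
                × closes — contains both p6 and !p6.
          branch 1.1.2 (add F p5):
            × closes — contains both p5 and !p5.
      branch 1.2 (add T p5):
        F (!(!p3 && p2) && p5): β-rule — branch into F !(!p3 && p2)  //  F p5.
          branch 1.2.1 (add F !(!p3 && p2)):
            F !(!p3 && p2): α-rule — add T !p3, T p2.
            ○ open, literals {p2=true, p3=false, p5=true, p6=true}.
          branch 1.2.2 (add F p5):
            × closes — contains both p5 and !p5.
  branch 2 (add F ((p4 == !p6) -> p5), T (!(!p3 && p2) && p5)):
    F ((p4 == !p6) -> p5): α-rule — add T (p4 == !p6), F p5.
    × closes — contains both p5 and !p5.
4 branches closed, 2 open.
Each open branch fixes some atoms; the unmentioned ones are free. Counting distinct full assignments: branch {p2=true, p3=false, p4=true, p5=true, p6=true} (p1) contributes 2 new; branch {p2=true, p3=false, p5=true, p6=true} (p1, p4) contributes 2 new. Total: 4.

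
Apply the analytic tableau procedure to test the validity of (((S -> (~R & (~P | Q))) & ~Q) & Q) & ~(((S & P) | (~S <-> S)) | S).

Not valid

Assume the negation and expand:
Initial set: {~((((S -> (~R & (~P | Q))) & ~Q) & Q) & ~(((S & P) | (~S <-> S)) | S))}.
~((((S -> (~R & (~P | Q))) & ~Q) & Q) & ~(((S & P) | (~S <-> S)) | S)): β-rule — branch into ~(((S -> (~R & (~P | Q))) & ~Q) & Q)  //  ~~(((S & P) | (~S <-> S)) | S).
  branch 1 (add ~(((S -> (~R & (~P | Q))) & ~Q) & Q)):
    ~(((S -> (~R & (~P | Q))) & ~Q) & Q): β-rule — branch into ~((S -> (~R & (~P | Q))) & ~Q)  //  ~Q.
      branch 1.1 (add ~((S -> (~R & (~P | Q))) & ~Q)):
        ~((S -> (~R & (~P | Q))) & ~Q): β-rule — branch into ~(S -> (~R & (~P | Q)))  //  ~~Q.
          branch 1.1.1 (add ~(S -> (~R & (~P | Q)))):
            ~(S -> (~R & (~P | Q))): α-rule — add S, ~(~R & (~P | Q)).
            ~(~R & (~P | Q)): β-rule — branch into ~~R  //  ~(~P | Q).
              branch 1.1.1.1 (add ~~R):
                ○ open, literals {R=true, S=true}.
              branch 1.1.1.2 (add ~(~P | Q)):
                ~(~P | Q): α-rule — add ~~P, ~Q.
                ○ open, literals {P=true, Q=false, S=true}.
          branch 1.1.2 (add ~~Q):
            ○ open, literals {Q=true}.
      branch 1.2 (add ~Q):
        ○ open, literals {Q=false}.
  branch 2 (add ~~(((S & P) | (~S <-> S)) | S)):
    ~~(((S & P) | (~S <-> S)) | S): β-rule — branch into ((S & P) | (~S <-> S))  //  S.
      branch 2.1 (add ((S & P) | (~S <-> S))):
        ((S & P) | (~S <-> S)): β-rule — branch into (S & P)  //  (~S <-> S).
          branch 2.1.1 (add (S & P)):
            (S & P): α-rule — add S, P.
            ○ open, literals {P=true, S=true}.
          branch 2.1.2 (add (~S <-> S)):
            (~S <-> S): β-rule — branch into ~S, S  //  ~~S, ~S.
              branch 2.1.2.1 (add ~S, S):
                × closes — contains both S and ~S.
              branch 2.1.2.2 (add ~~S, ~S):
                × closes — contains both S and ~S.
      branch 2.2 (add S):
        ○ open, literals {S=true}.
2 branches closed, 6 open.
An open branch gives a countermodel: R=true, S=true (unmentioned atoms arbitrary); under it the original formula is false.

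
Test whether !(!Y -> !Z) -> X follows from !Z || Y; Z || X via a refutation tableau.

Initial set: {(!Z || Y); (Z || X); !(!(!Y -> !Z) -> X)}.
!(!(!Y -> !Z) -> X): α-rule — add !(!Y -> !Z), !X.
!(!Y -> !Z): α-rule — add !Y, !!Z.
(!Z || Y): β-rule — branch into !Z  //  Y.
  branch 1 (add !Z):
    × closes — contains both Z and !Z.
  branch 2 (add Y):
    × closes — contains both Y and !Y.
All 2 branches close.
Every branch closed, so the premises entail the conclusion.

Yes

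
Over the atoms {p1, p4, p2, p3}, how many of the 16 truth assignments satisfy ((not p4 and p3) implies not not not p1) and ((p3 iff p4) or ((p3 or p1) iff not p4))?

Initial set: {(((not p4 and p3) implies not not not p1) and ((p3 iff p4) or ((p3 or p1) iff not p4)))}.
(((not p4 and p3) implies not not not p1) and ((p3 iff p4) or ((p3 or p1) iff not p4))): α-rule — add ((not p4 and p3) implies not not not p1), ((p3 iff p4) or ((p3 or p1) iff not p4)).
((not p4 and p3) implies not not not p1): β-rule — branch into not (not p4 and p3)  //  not not not p1.
  branch 1 (add not (not p4 and p3)):
    ((p3 iff p4) or ((p3 or p1) iff not p4)): β-rule — branch into (p3 iff p4)  //  ((p3 or p1) iff not p4).
      branch 1.1 (add (p3 iff p4)):
        not (not p4 and p3): β-rule — branch into not not p4  //  not p3.
          branch 1.1.1 (add not not p4):
            (p3 iff p4): β-rule — branch into p3, p4  //  not p3, not p4.
              branch 1.1.1.1 (add p3, p4):
                ○ open, literals {p3=1, p4=1}.
              branch 1.1.1.2 (add not p3, not p4):
                × closes — contains both p4 and not p4.
          branch 1.1.2 (add not p3):
            (p3 iff p4): β-rule — branch into p3, p4  //  not p3, not p4.
              branch 1.1.2.1 (add p3, p4):
                × closes — contains both p3 and not p3.
              branch 1.1.2.2 (add not p3, not p4):
                ○ open, literals {p3=0, p4=0}.
      branch 1.2 (add ((p3 or p1) iff not p4)):
        not (not p4 and p3): β-rule — branch into not not p4  //  not p3.
          branch 1.2.1 (add not not p4):
            ((p3 or p1) iff not p4): β-rule — branch into (p3 or p1), not p4  //  not (p3 or p1), not not p4.
              branch 1.2.1.1 (add (p3 or p1), not p4):
                × closes — contains both p4 and not p4.
              branch 1.2.1.2 (add not (p3 or p1), not not p4):
                not (p3 or p1): α-rule — add not p3, not p1.
                ○ open, literals {p1=0, p3=0, p4=1}.
          branch 1.2.2 (add not p3):
            ((p3 or p1) iff not p4): β-rule — branch into (p3 or p1), not p4  //  not (p3 or p1), not not p4.
              branch 1.2.2.1 (add (p3 or p1), not p4):
                (p3 or p1): β-rule — branch into p3  //  p1.
                  branch 1.2.2.1.1 (add p3):
                    × closes — contains both p3 and not p3.
                  branch 1.2.2.1.2 (add p1):
                    ○ open, literals {p1=1, p3=0, p4=0}.
              branch 1.2.2.2 (add not (p3 or p1), not not p4):
                not (p3 or p1): α-rule — add not p3, not p1.
                ○ open, literals {p1=0, p3=0, p4=1}.
  branch 2 (add not not not p1):
    not not not p1: drop double negation, giving not p1.
    ((p3 iff p4) or ((p3 or p1) iff not p4)): β-rule — branch into (p3 iff p4)  //  ((p3 or p1) iff not p4).
      branch 2.1 (add (p3 iff p4)):
        (p3 iff p4): β-rule — branch into p3, p4  //  not p3, not p4.
          branch 2.1.1 (add p3, p4):
            ○ open, literals {p1=0, p3=1, p4=1}.
          branch 2.1.2 (add not p3, not p4):
            ○ open, literals {p1=0, p3=0, p4=0}.
      branch 2.2 (add ((p3 or p1) iff not p4)):
        ((p3 or p1) iff not p4): β-rule — branch into (p3 or p1), not p4  //  not (p3 or p1), not not p4.
          branch 2.2.1 (add (p3 or p1), not p4):
            (p3 or p1): β-rule — branch into p3  //  p1.
              branch 2.2.1.1 (add p3):
                ○ open, literals {p1=0, p3=1, p4=0}.
              branch 2.2.1.2 (add p1):
                × closes — contains both p1 and not p1.
          branch 2.2.2 (add not (p3 or p1), not not p4):
            not (p3 or p1): α-rule — add not p3, not p1.
            ○ open, literals {p1=0, p3=0, p4=1}.
5 branches closed, 9 open.
Each open branch fixes some atoms; the unmentioned ones are free. Counting distinct full assignments: branch {p3=1, p4=1} (p1, p2) contributes 4 new; branch {p3=0, p4=0} (p1, p2) contributes 4 new; branch {p1=0, p3=0, p4=1} (p2) contributes 2 new; branch {p1=1, p3=0, p4=0} (p2) contributes 0 new; branch {p1=0, p3=0, p4=1} (p2) contributes 0 new; branch {p1=0, p3=1, p4=1} (p2) contributes 0 new; branch {p1=0, p3=0, p4=0} (p2) contributes 0 new; branch {p1=0, p3=1, p4=0} (p2) contributes 2 new; branch {p1=0, p3=0, p4=1} (p2) contributes 0 new. Total: 12.

12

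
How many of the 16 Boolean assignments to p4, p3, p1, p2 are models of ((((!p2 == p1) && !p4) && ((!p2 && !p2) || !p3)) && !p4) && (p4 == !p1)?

2

Initial set: {(((((!p2 == p1) && !p4) && ((!p2 && !p2) || !p3)) && !p4) && (p4 == !p1))}.
(((((!p2 == p1) && !p4) && ((!p2 && !p2) || !p3)) && !p4) && (p4 == !p1)): α-rule — add ((((!p2 == p1) && !p4) && ((!p2 && !p2) || !p3)) && !p4), (p4 == !p1).
((((!p2 == p1) && !p4) && ((!p2 && !p2) || !p3)) && !p4): α-rule — add (((!p2 == p1) && !p4) && ((!p2 && !p2) || !p3)), !p4.
(((!p2 == p1) && !p4) && ((!p2 && !p2) || !p3)): α-rule — add ((!p2 == p1) && !p4), ((!p2 && !p2) || !p3).
((!p2 == p1) && !p4): α-rule — add (!p2 == p1), !p4.
(p4 == !p1): β-rule — branch into p4, !p1  //  !p4, !!p1.
  branch 1 (add p4, !p1):
    × closes — contains both p4 and !p4.
  branch 2 (add !p4, !!p1):
    ((!p2 && !p2) || !p3): β-rule — branch into (!p2 && !p2)  //  !p3.
      branch 2.1 (add (!p2 && !p2)):
        (!p2 && !p2): α-rule — add !p2, !p2.
        (!p2 == p1): β-rule — branch into !p2, p1  //  !!p2, !p1.
          branch 2.1.1 (add !p2, p1):
            ○ open, literals {p1=T, p2=F, p4=F}.
          branch 2.1.2 (add !!p2, !p1):
            × closes — contains both p2 and !p2.
      branch 2.2 (add !p3):
        (!p2 == p1): β-rule — branch into !p2, p1  //  !!p2, !p1.
          branch 2.2.1 (add !p2, p1):
            ○ open, literals {p1=T, p2=F, p3=F, p4=F}.
          branch 2.2.2 (add !!p2, !p1):
            × closes — contains both p1 and !p1.
3 branches closed, 2 open.
Each open branch fixes some atoms; the unmentioned ones are free. Counting distinct full assignments: branch {p1=T, p2=F, p4=F} (p3) contributes 2 new; branch {p1=T, p2=F, p3=F, p4=F} (none free) contributes 0 new. Total: 2.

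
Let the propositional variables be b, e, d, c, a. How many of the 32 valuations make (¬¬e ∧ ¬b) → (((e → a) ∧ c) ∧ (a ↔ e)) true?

26

Initial set: {((¬¬e ∧ ¬b) → (((e → a) ∧ c) ∧ (a ↔ e)))}.
((¬¬e ∧ ¬b) → (((e → a) ∧ c) ∧ (a ↔ e))): β-rule — branch into ¬(¬¬e ∧ ¬b)  //  (((e → a) ∧ c) ∧ (a ↔ e)).
  branch 1 (add ¬(¬¬e ∧ ¬b)):
    ¬(¬¬e ∧ ¬b): β-rule — branch into ¬¬¬e  //  ¬¬b.
      branch 1.1 (add ¬¬¬e):
        ¬¬¬e: drop double negation, giving ¬e.
        ○ open, literals {e=F}.
      branch 1.2 (add ¬¬b):
        ○ open, literals {b=T}.
  branch 2 (add (((e → a) ∧ c) ∧ (a ↔ e))):
    (((e → a) ∧ c) ∧ (a ↔ e)): α-rule — add ((e → a) ∧ c), (a ↔ e).
    ((e → a) ∧ c): α-rule — add (e → a), c.
    (a ↔ e): β-rule — branch into a, e  //  ¬a, ¬e.
      branch 2.1 (add a, e):
        (e → a): β-rule — branch into ¬e  //  a.
          branch 2.1.1 (add ¬e):
            × closes — contains both e and ¬e.
          branch 2.1.2 (add a):
            ○ open, literals {a=T, c=T, e=T}.
      branch 2.2 (add ¬a, ¬e):
        (e → a): β-rule — branch into ¬e  //  a.
          branch 2.2.1 (add ¬e):
            ○ open, literals {a=F, c=T, e=F}.
          branch 2.2.2 (add a):
            × closes — contains both a and ¬a.
2 branches closed, 4 open.
Each open branch fixes some atoms; the unmentioned ones are free. Counting distinct full assignments: branch {e=F} (b, d, c, a) contributes 16 new; branch {b=T} (e, d, c, a) contributes 8 new; branch {a=T, c=T, e=T} (b, d) contributes 2 new; branch {a=F, c=T, e=F} (b, d) contributes 0 new. Total: 26.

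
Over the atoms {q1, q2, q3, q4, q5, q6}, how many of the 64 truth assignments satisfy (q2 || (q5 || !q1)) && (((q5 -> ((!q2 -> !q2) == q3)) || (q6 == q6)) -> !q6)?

28

Initial set: {((q2 || (q5 || !q1)) && (((q5 -> ((!q2 -> !q2) == q3)) || (q6 == q6)) -> !q6))}.
((q2 || (q5 || !q1)) && (((q5 -> ((!q2 -> !q2) == q3)) || (q6 == q6)) -> !q6)): α-rule — add (q2 || (q5 || !q1)), (((q5 -> ((!q2 -> !q2) == q3)) || (q6 == q6)) -> !q6).
(q2 || (q5 || !q1)): β-rule — branch into q2  //  (q5 || !q1).
  branch 1 (add q2):
    (((q5 -> ((!q2 -> !q2) == q3)) || (q6 == q6)) -> !q6): β-rule — branch into !((q5 -> ((!q2 -> !q2) == q3)) || (q6 == q6))  //  !q6.
      branch 1.1 (add !((q5 -> ((!q2 -> !q2) == q3)) || (q6 == q6))):
        !((q5 -> ((!q2 -> !q2) == q3)) || (q6 == q6)): α-rule — add !(q5 -> ((!q2 -> !q2) == q3)), !(q6 == q6).
        !(q5 -> ((!q2 -> !q2) == q3)): α-rule — add q5, !((!q2 -> !q2) == q3).
        !(q6 == q6): β-rule — branch into q6, !q6  //  !q6, q6.
          branch 1.1.1 (add q6, !q6):
            × closes — contains both q6 and !q6.
          branch 1.1.2 (add !q6, q6):
            × closes — contains both q6 and !q6.
      branch 1.2 (add !q6):
        ○ open, literals {q2=1, q6=0}.
  branch 2 (add (q5 || !q1)):
    (((q5 -> ((!q2 -> !q2) == q3)) || (q6 == q6)) -> !q6): β-rule — branch into !((q5 -> ((!q2 -> !q2) == q3)) || (q6 == q6))  //  !q6.
      branch 2.1 (add !((q5 -> ((!q2 -> !q2) == q3)) || (q6 == q6))):
        !((q5 -> ((!q2 -> !q2) == q3)) || (q6 == q6)): α-rule — add !(q5 -> ((!q2 -> !q2) == q3)), !(q6 == q6).
        !(q5 -> ((!q2 -> !q2) == q3)): α-rule — add q5, !((!q2 -> !q2) == q3).
        (q5 || !q1): β-rule — branch into q5  //  !q1.
          branch 2.1.1 (add q5):
            !(q6 == q6): β-rule — branch into q6, !q6  //  !q6, q6.
              branch 2.1.1.1 (add q6, !q6):
                × closes — contains both q6 and !q6.
              branch 2.1.1.2 (add !q6, q6):
                × closes — contains both q6 and !q6.
          branch 2.1.2 (add !q1):
            !(q6 == q6): β-rule — branch into q6, !q6  //  !q6, q6.
              branch 2.1.2.1 (add q6, !q6):
                × closes — contains both q6 and !q6.
              branch 2.1.2.2 (add !q6, q6):
                × closes — contains both q6 and !q6.
      branch 2.2 (add !q6):
        (q5 || !q1): β-rule — branch into q5  //  !q1.
          branch 2.2.1 (add q5):
            ○ open, literals {q5=1, q6=0}.
          branch 2.2.2 (add !q1):
            ○ open, literals {q1=0, q6=0}.
6 branches closed, 3 open.
Each open branch fixes some atoms; the unmentioned ones are free. Counting distinct full assignments: branch {q2=1, q6=0} (q1, q3, q4, q5) contributes 16 new; branch {q5=1, q6=0} (q1, q2, q3, q4) contributes 8 new; branch {q1=0, q6=0} (q2, q3, q4, q5) contributes 4 new. Total: 28.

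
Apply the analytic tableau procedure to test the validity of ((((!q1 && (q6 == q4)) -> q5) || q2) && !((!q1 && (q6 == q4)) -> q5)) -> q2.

Assume the negation and expand:
Initial set: {!(((((!q1 && (q6 == q4)) -> q5) || q2) && !((!q1 && (q6 == q4)) -> q5)) -> q2)}.
!(((((!q1 && (q6 == q4)) -> q5) || q2) && !((!q1 && (q6 == q4)) -> q5)) -> q2): α-rule — add ((((!q1 && (q6 == q4)) -> q5) || q2) && !((!q1 && (q6 == q4)) -> q5)), !q2.
((((!q1 && (q6 == q4)) -> q5) || q2) && !((!q1 && (q6 == q4)) -> q5)): α-rule — add (((!q1 && (q6 == q4)) -> q5) || q2), !((!q1 && (q6 == q4)) -> q5).
!((!q1 && (q6 == q4)) -> q5): α-rule — add (!q1 && (q6 == q4)), !q5.
(!q1 && (q6 == q4)): α-rule — add !q1, (q6 == q4).
(((!q1 && (q6 == q4)) -> q5) || q2): β-rule — branch into ((!q1 && (q6 == q4)) -> q5)  //  q2.
  branch 1 (add ((!q1 && (q6 == q4)) -> q5)):
    (q6 == q4): β-rule — branch into q6, q4  //  !q6, !q4.
      branch 1.1 (add q6, q4):
        ((!q1 && (q6 == q4)) -> q5): β-rule — branch into !(!q1 && (q6 == q4))  //  q5.
          branch 1.1.1 (add !(!q1 && (q6 == q4))):
            !(!q1 && (q6 == q4)): β-rule — branch into !!q1  //  !(q6 == q4).
              branch 1.1.1.1 (add !!q1):
                × closes — contains both q1 and !q1.
              branch 1.1.1.2 (add !(q6 == q4)):
                !(q6 == q4): β-rule — branch into q6, !q4  //  !q6, q4.
                  branch 1.1.1.2.1 (add q6, !q4):
                    × closes — contains both q4 and !q4.
                  branch 1.1.1.2.2 (add !q6, q4):
                    × closes — contains both q6 and !q6.
          branch 1.1.2 (add q5):
            × closes — contains both q5 and !q5.
      branch 1.2 (add !q6, !q4):
        ((!q1 && (q6 == q4)) -> q5): β-rule — branch into !(!q1 && (q6 == q4))  //  q5.
          branch 1.2.1 (add !(!q1 && (q6 == q4))):
            !(!q1 && (q6 == q4)): β-rule — branch into !!q1  //  !(q6 == q4).
              branch 1.2.1.1 (add !!q1):
                × closes — contains both q1 and !q1.
              branch 1.2.1.2 (add !(q6 == q4)):
                !(q6 == q4): β-rule — branch into q6, !q4  //  !q6, q4.
                  branch 1.2.1.2.1 (add q6, !q4):
                    × closes — contains both q6 and !q6.
                  branch 1.2.1.2.2 (add !q6, q4):
                    × closes — contains both q4 and !q4.
          branch 1.2.2 (add q5):
            × closes — contains both q5 and !q5.
  branch 2 (add q2):
    × closes — contains both q2 and !q2.
All 9 branches close.
Every branch closed, so the negation is unsatisfiable and the formula is valid.

Valid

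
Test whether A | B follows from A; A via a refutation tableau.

Yes

Initial set: {A; A; ~(A | B)}.
~(A | B): α-rule — add ~A, ~B.
× closes — contains both A and ~A.
All 1 branch closes.
Every branch closed, so the premises entail the conclusion.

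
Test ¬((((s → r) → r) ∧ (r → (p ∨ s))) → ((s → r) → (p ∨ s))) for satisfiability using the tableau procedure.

Unsatisfiable

Initial set: {¬((((s → r) → r) ∧ (r → (p ∨ s))) → ((s → r) → (p ∨ s)))}.
¬((((s → r) → r) ∧ (r → (p ∨ s))) → ((s → r) → (p ∨ s))): α-rule — add (((s → r) → r) ∧ (r → (p ∨ s))), ¬((s → r) → (p ∨ s)).
(((s → r) → r) ∧ (r → (p ∨ s))): α-rule — add ((s → r) → r), (r → (p ∨ s)).
¬((s → r) → (p ∨ s)): α-rule — add (s → r), ¬(p ∨ s).
¬(p ∨ s): α-rule — add ¬p, ¬s.
((s → r) → r): β-rule — branch into ¬(s → r)  //  r.
  branch 1 (add ¬(s → r)):
    ¬(s → r): α-rule — add s, ¬r.
    × closes — contains both s and ¬s.
  branch 2 (add r):
    (r → (p ∨ s)): β-rule — branch into ¬r  //  (p ∨ s).
      branch 2.1 (add ¬r):
        × closes — contains both r and ¬r.
      branch 2.2 (add (p ∨ s)):
        (s → r): β-rule — branch into ¬s  //  r.
          branch 2.2.1 (add ¬s):
            (p ∨ s): β-rule — branch into p  //  s.
              branch 2.2.1.1 (add p):
                × closes — contains both p and ¬p.
              branch 2.2.1.2 (add s):
                × closes — contains both s and ¬s.
          branch 2.2.2 (add r):
            (p ∨ s): β-rule — branch into p  //  s.
              branch 2.2.2.1 (add p):
                × closes — contains both p and ¬p.
              branch 2.2.2.2 (add s):
                × closes — contains both s and ¬s.
All 6 branches close.
Every branch closed; the formula is unsatisfiable.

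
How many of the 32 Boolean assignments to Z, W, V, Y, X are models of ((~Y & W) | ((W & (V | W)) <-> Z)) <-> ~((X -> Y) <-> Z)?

16

Initial set: {(((~Y & W) | ((W & (V | W)) <-> Z)) <-> ~((X -> Y) <-> Z))}.
(((~Y & W) | ((W & (V | W)) <-> Z)) <-> ~((X -> Y) <-> Z)): β-rule — branch into ((~Y & W) | ((W & (V | W)) <-> Z)), ~((X -> Y) <-> Z)  //  ~((~Y & W) | ((W & (V | W)) <-> Z)), ~~((X -> Y) <-> Z).
  branch 1 (add ((~Y & W) | ((W & (V | W)) <-> Z)), ~((X -> Y) <-> Z)):
    ((~Y & W) | ((W & (V | W)) <-> Z)): β-rule — branch into (~Y & W)  //  ((W & (V | W)) <-> Z).
      branch 1.1 (add (~Y & W)):
        (~Y & W): α-rule — add ~Y, W.
        ~((X -> Y) <-> Z): β-rule — branch into (X -> Y), ~Z  //  ~(X -> Y), Z.
          branch 1.1.1 (add (X -> Y), ~Z):
            (X -> Y): β-rule — branch into ~X  //  Y.
              branch 1.1.1.1 (add ~X):
                ○ open, literals {W=T, X=F, Y=F, Z=F}.
              branch 1.1.1.2 (add Y):
                × closes — contains both Y and ~Y.
          branch 1.1.2 (add ~(X -> Y), Z):
            ~(X -> Y): α-rule — add X, ~Y.
            ○ open, literals {W=T, X=T, Y=F, Z=T}.
      branch 1.2 (add ((W & (V | W)) <-> Z)):
        ~((X -> Y) <-> Z): β-rule — branch into (X -> Y), ~Z  //  ~(X -> Y), Z.
          branch 1.2.1 (add (X -> Y), ~Z):
            ((W & (V | W)) <-> Z): β-rule — branch into (W & (V | W)), Z  //  ~(W & (V | W)), ~Z.
              branch 1.2.1.1 (add (W & (V | W)), Z):
                × closes — contains both Z and ~Z.
              branch 1.2.1.2 (add ~(W & (V | W)), ~Z):
                (X -> Y): β-rule — branch into ~X  //  Y.
                  branch 1.2.1.2.1 (add ~X):
                    ~(W & (V | W)): β-rule — branch into ~W  //  ~(V | W).
                      branch 1.2.1.2.1.1 (add ~W):
                        ○ open, literals {W=F, X=F, Z=F}.
                      branch 1.2.1.2.1.2 (add ~(V | W)):
                        ~(V | W): α-rule — add ~V, ~W.
                        ○ open, literals {V=F, W=F, X=F, Z=F}.
                  branch 1.2.1.2.2 (add Y):
                    ~(W & (V | W)): β-rule — branch into ~W  //  ~(V | W).
                      branch 1.2.1.2.2.1 (add ~W):
                        ○ open, literals {W=F, Y=T, Z=F}.
                      branch 1.2.1.2.2.2 (add ~(V | W)):
                        ~(V | W): α-rule — add ~V, ~W.
                        ○ open, literals {V=F, W=F, Y=T, Z=F}.
          branch 1.2.2 (add ~(X -> Y), Z):
            ~(X -> Y): α-rule — add X, ~Y.
            ((W & (V | W)) <-> Z): β-rule — branch into (W & (V | W)), Z  //  ~(W & (V | W)), ~Z.
              branch 1.2.2.1 (add (W & (V | W)), Z):
                (W & (V | W)): α-rule — add W, (V | W).
                (V | W): β-rule — branch into V  //  W.
                  branch 1.2.2.1.1 (add V):
                    ○ open, literals {V=T, W=T, X=T, Y=F, Z=T}.
                  branch 1.2.2.1.2 (add W):
                    ○ open, literals {W=T, X=T, Y=F, Z=T}.
              branch 1.2.2.2 (add ~(W & (V | W)), ~Z):
                × closes — contains both Z and ~Z.
  branch 2 (add ~((~Y & W) | ((W & (V | W)) <-> Z)), ~~((X -> Y) <-> Z)):
    ~((~Y & W) | ((W & (V | W)) <-> Z)): α-rule — add ~(~Y & W), ~((W & (V | W)) <-> Z).
    ~~((X -> Y) <-> Z): β-rule — branch into (X -> Y), Z  //  ~(X -> Y), ~Z.
      branch 2.1 (add (X -> Y), Z):
        ~(~Y & W): β-rule — branch into ~~Y  //  ~W.
          branch 2.1.1 (add ~~Y):
            ~((W & (V | W)) <-> Z): β-rule — branch into (W & (V | W)), ~Z  //  ~(W & (V | W)), Z.
              branch 2.1.1.1 (add (W & (V | W)), ~Z):
                × closes — contains both Z and ~Z.
              branch 2.1.1.2 (add ~(W & (V | W)), Z):
                (X -> Y): β-rule — branch into ~X  //  Y.
                  branch 2.1.1.2.1 (add ~X):
                    ~(W & (V | W)): β-rule — branch into ~W  //  ~(V | W).
                      branch 2.1.1.2.1.1 (add ~W):
                        ○ open, literals {W=F, X=F, Y=T, Z=T}.
                      branch 2.1.1.2.1.2 (add ~(V | W)):
                        ~(V | W): α-rule — add ~V, ~W.
                        ○ open, literals {V=F, W=F, X=F, Y=T, Z=T}.
                  branch 2.1.1.2.2 (add Y):
                    ~(W & (V | W)): β-rule — branch into ~W  //  ~(V | W).
                      branch 2.1.1.2.2.1 (add ~W):
                        ○ open, literals {W=F, Y=T, Z=T}.
                      branch 2.1.1.2.2.2 (add ~(V | W)):
                        ~(V | W): α-rule — add ~V, ~W.
                        ○ open, literals {V=F, W=F, Y=T, Z=T}.
          branch 2.1.2 (add ~W):
            ~((W & (V | W)) <-> Z): β-rule — branch into (W & (V | W)), ~Z  //  ~(W & (V | W)), Z.
              branch 2.1.2.1 (add (W & (V | W)), ~Z):
                × closes — contains both Z and ~Z.
              branch 2.1.2.2 (add ~(W & (V | W)), Z):
                (X -> Y): β-rule — branch into ~X  //  Y.
                  branch 2.1.2.2.1 (add ~X):
                    ~(W & (V | W)): β-rule — branch into ~W  //  ~(V | W).
                      branch 2.1.2.2.1.1 (add ~W):
                        ○ open, literals {W=F, X=F, Z=T}.
                      branch 2.1.2.2.1.2 (add ~(V | W)):
                        ~(V | W): α-rule — add ~V, ~W.
                        ○ open, literals {V=F, W=F, X=F, Z=T}.
                  branch 2.1.2.2.2 (add Y):
                    ~(W & (V | W)): β-rule — branch into ~W  //  ~(V | W).
                      branch 2.1.2.2.2.1 (add ~W):
                        ○ open, literals {W=F, Y=T, Z=T}.
                      branch 2.1.2.2.2.2 (add ~(V | W)):
                        ~(V | W): α-rule — add ~V, ~W.
                        ○ open, literals {V=F, W=F, Y=T, Z=T}.
      branch 2.2 (add ~(X -> Y), ~Z):
        ~(X -> Y): α-rule — add X, ~Y.
        ~(~Y & W): β-rule — branch into ~~Y  //  ~W.
          branch 2.2.1 (add ~~Y):
            × closes — contains both Y and ~Y.
          branch 2.2.2 (add ~W):
            ~((W & (V | W)) <-> Z): β-rule — branch into (W & (V | W)), ~Z  //  ~(W & (V | W)), Z.
              branch 2.2.2.1 (add (W & (V | W)), ~Z):
                (W & (V | W)): α-rule — add W, (V | W).
                × closes — contains both W and ~W.
              branch 2.2.2.2 (add ~(W & (V | W)), Z):
                × closes — contains both Z and ~Z.
8 branches closed, 16 open.
Each open branch fixes some atoms; the unmentioned ones are free. Counting distinct full assignments: branch {W=T, X=F, Y=F, Z=F} (V) contributes 2 new; branch {W=T, X=T, Y=F, Z=T} (V) contributes 2 new; branch {W=F, X=F, Z=F} (V, Y) contributes 4 new; branch {V=F, W=F, X=F, Z=F} (Y) contributes 0 new; branch {W=F, Y=T, Z=F} (V, X) contributes 2 new; branch {V=F, W=F, Y=T, Z=F} (X) contributes 0 new; branch {V=T, W=T, X=T, Y=F, Z=T} (none free) contributes 0 new; branch {W=T, X=T, Y=F, Z=T} (V) contributes 0 new; branch {W=F, X=F, Y=T, Z=T} (V) contributes 2 new; branch {V=F, W=F, X=F, Y=T, Z=T} (none free) contributes 0 new; branch {W=F, Y=T, Z=T} (V, X) contributes 2 new; branch {V=F, W=F, Y=T, Z=T} (X) contributes 0 new; branch {W=F, X=F, Z=T} (V, Y) contributes 2 new; branch {V=F, W=F, X=F, Z=T} (Y) contributes 0 new; branch {W=F, Y=T, Z=T} (V, X) contributes 0 new; branch {V=F, W=F, Y=T, Z=T} (X) contributes 0 new. Total: 16.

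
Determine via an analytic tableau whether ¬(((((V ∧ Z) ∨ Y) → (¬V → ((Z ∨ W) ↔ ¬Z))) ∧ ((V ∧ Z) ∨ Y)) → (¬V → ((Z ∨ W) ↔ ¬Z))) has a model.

Unsatisfiable

Initial set: {¬(((((V ∧ Z) ∨ Y) → (¬V → ((Z ∨ W) ↔ ¬Z))) ∧ ((V ∧ Z) ∨ Y)) → (¬V → ((Z ∨ W) ↔ ¬Z)))}.
¬(((((V ∧ Z) ∨ Y) → (¬V → ((Z ∨ W) ↔ ¬Z))) ∧ ((V ∧ Z) ∨ Y)) → (¬V → ((Z ∨ W) ↔ ¬Z))): α-rule — add ((((V ∧ Z) ∨ Y) → (¬V → ((Z ∨ W) ↔ ¬Z))) ∧ ((V ∧ Z) ∨ Y)), ¬(¬V → ((Z ∨ W) ↔ ¬Z)).
((((V ∧ Z) ∨ Y) → (¬V → ((Z ∨ W) ↔ ¬Z))) ∧ ((V ∧ Z) ∨ Y)): α-rule — add (((V ∧ Z) ∨ Y) → (¬V → ((Z ∨ W) ↔ ¬Z))), ((V ∧ Z) ∨ Y).
¬(¬V → ((Z ∨ W) ↔ ¬Z)): α-rule — add ¬V, ¬((Z ∨ W) ↔ ¬Z).
(((V ∧ Z) ∨ Y) → (¬V → ((Z ∨ W) ↔ ¬Z))): β-rule — branch into ¬((V ∧ Z) ∨ Y)  //  (¬V → ((Z ∨ W) ↔ ¬Z)).
  branch 1 (add ¬((V ∧ Z) ∨ Y)):
    ¬((V ∧ Z) ∨ Y): α-rule — add ¬(V ∧ Z), ¬Y.
    ((V ∧ Z) ∨ Y): β-rule — branch into (V ∧ Z)  //  Y.
      branch 1.1 (add (V ∧ Z)):
        (V ∧ Z): α-rule — add V, Z.
        × closes — contains both V and ¬V.
      branch 1.2 (add Y):
        × closes — contains both Y and ¬Y.
  branch 2 (add (¬V → ((Z ∨ W) ↔ ¬Z))):
    ((V ∧ Z) ∨ Y): β-rule — branch into (V ∧ Z)  //  Y.
      branch 2.1 (add (V ∧ Z)):
        (V ∧ Z): α-rule — add V, Z.
        × closes — contains both V and ¬V.
      branch 2.2 (add Y):
        ¬((Z ∨ W) ↔ ¬Z): β-rule — branch into (Z ∨ W), ¬¬Z  //  ¬(Z ∨ W), ¬Z.
          branch 2.2.1 (add (Z ∨ W), ¬¬Z):
            (¬V → ((Z ∨ W) ↔ ¬Z)): β-rule — branch into ¬¬V  //  ((Z ∨ W) ↔ ¬Z).
              branch 2.2.1.1 (add ¬¬V):
                × closes — contains both V and ¬V.
              branch 2.2.1.2 (add ((Z ∨ W) ↔ ¬Z)):
                (Z ∨ W): β-rule — branch into Z  //  W.
                  branch 2.2.1.2.1 (add Z):
                    ((Z ∨ W) ↔ ¬Z): β-rule — branch into (Z ∨ W), ¬Z  //  ¬(Z ∨ W), ¬¬Z.
                      branch 2.2.1.2.1.1 (add (Z ∨ W), ¬Z):
                        × closes — contains both Z and ¬Z.
                      branch 2.2.1.2.1.2 (add ¬(Z ∨ W), ¬¬Z):
                        ¬(Z ∨ W): α-rule — add ¬Z, ¬W.
                        × closes — contains both Z and ¬Z.
                  branch 2.2.1.2.2 (add W):
                    ((Z ∨ W) ↔ ¬Z): β-rule — branch into (Z ∨ W), ¬Z  //  ¬(Z ∨ W), ¬¬Z.
                      branch 2.2.1.2.2.1 (add (Z ∨ W), ¬Z):
                        × closes — contains both Z and ¬Z.
                      branch 2.2.1.2.2.2 (add ¬(Z ∨ W), ¬¬Z):
                        ¬(Z ∨ W): α-rule — add ¬Z, ¬W.
                        × closes — contains both Z and ¬Z.
          branch 2.2.2 (add ¬(Z ∨ W), ¬Z):
            ¬(Z ∨ W): α-rule — add ¬Z, ¬W.
            (¬V → ((Z ∨ W) ↔ ¬Z)): β-rule — branch into ¬¬V  //  ((Z ∨ W) ↔ ¬Z).
              branch 2.2.2.1 (add ¬¬V):
                × closes — contains both V and ¬V.
              branch 2.2.2.2 (add ((Z ∨ W) ↔ ¬Z)):
                ((Z ∨ W) ↔ ¬Z): β-rule — branch into (Z ∨ W), ¬Z  //  ¬(Z ∨ W), ¬¬Z.
                  branch 2.2.2.2.1 (add (Z ∨ W), ¬Z):
                    (Z ∨ W): β-rule — branch into Z  //  W.
                      branch 2.2.2.2.1.1 (add Z):
                        × closes — contains both Z and ¬Z.
                      branch 2.2.2.2.1.2 (add W):
                        × closes — contains both W and ¬W.
                  branch 2.2.2.2.2 (add ¬(Z ∨ W), ¬¬Z):
                    × closes — contains both Z and ¬Z.
All 12 branches close.
Every branch closed; the formula is unsatisfiable.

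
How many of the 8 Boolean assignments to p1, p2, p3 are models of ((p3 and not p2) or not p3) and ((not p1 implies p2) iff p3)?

Initial set: {(((p3 and not p2) or not p3) and ((not p1 implies p2) iff p3))}.
(((p3 and not p2) or not p3) and ((not p1 implies p2) iff p3)): α-rule — add ((p3 and not p2) or not p3), ((not p1 implies p2) iff p3).
((p3 and not p2) or not p3): β-rule — branch into (p3 and not p2)  //  not p3.
  branch 1 (add (p3 and not p2)):
    (p3 and not p2): α-rule — add p3, not p2.
    ((not p1 implies p2) iff p3): β-rule — branch into (not p1 implies p2), p3  //  not (not p1 implies p2), not p3.
      branch 1.1 (add (not p1 implies p2), p3):
        (not p1 implies p2): β-rule — branch into not not p1  //  p2.
          branch 1.1.1 (add not not p1):
            ○ open, literals {p1=true, p2=false, p3=true}.
          branch 1.1.2 (add p2):
            × closes — contains both p2 and not p2.
      branch 1.2 (add not (not p1 implies p2), not p3):
        × closes — contains both p3 and not p3.
  branch 2 (add not p3):
    ((not p1 implies p2) iff p3): β-rule — branch into (not p1 implies p2), p3  //  not (not p1 implies p2), not p3.
      branch 2.1 (add (not p1 implies p2), p3):
        × closes — contains both p3 and not p3.
      branch 2.2 (add not (not p1 implies p2), not p3):
        not (not p1 implies p2): α-rule — add not p1, not p2.
        ○ open, literals {p1=false, p2=false, p3=false}.
3 branches closed, 2 open.
Each open branch fixes some atoms; the unmentioned ones are free. Counting distinct full assignments: branch {p1=true, p2=false, p3=true} (none free) contributes 1 new; branch {p1=false, p2=false, p3=false} (none free) contributes 1 new. Total: 2.

2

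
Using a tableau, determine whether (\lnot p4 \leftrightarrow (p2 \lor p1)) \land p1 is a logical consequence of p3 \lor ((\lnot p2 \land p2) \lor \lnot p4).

No

Initial set: {T (p3 \lor ((\lnot p2 \land p2) \lor \lnot p4)); F ((\lnot p4 \leftrightarrow (p2 \lor p1)) \land p1)}.
T (p3 \lor ((\lnot p2 \land p2) \lor \lnot p4)): β-rule — branch into T p3  //  T ((\lnot p2 \land p2) \lor \lnot p4).
  branch 1 (add T p3):
    F ((\lnot p4 \leftrightarrow (p2 \lor p1)) \land p1): β-rule — branch into F (\lnot p4 \leftrightarrow (p2 \lor p1))  //  F p1.
      branch 1.1 (add F (\lnot p4 \leftrightarrow (p2 \lor p1))):
        F (\lnot p4 \leftrightarrow (p2 \lor p1)): β-rule — branch into T \lnot p4, F (p2 \lor p1)  //  F \lnot p4, T (p2 \lor p1).
          branch 1.1.1 (add T \lnot p4, F (p2 \lor p1)):
            F (p2 \lor p1): α-rule — add F p2, F p1.
            ○ open, literals {p1=false, p2=false, p3=true, p4=false}.
          branch 1.1.2 (add F \lnot p4, T (p2 \lor p1)):
            T (p2 \lor p1): β-rule — branch into T p2  //  T p1.
              branch 1.1.2.1 (add T p2):
                ○ open, literals {p2=true, p3=true, p4=true}.
              branch 1.1.2.2 (add T p1):
                ○ open, literals {p1=true, p3=true, p4=true}.
      branch 1.2 (add F p1):
        ○ open, literals {p1=false, p3=true}.
  branch 2 (add T ((\lnot p2 \land p2) \lor \lnot p4)):
    F ((\lnot p4 \leftrightarrow (p2 \lor p1)) \land p1): β-rule — branch into F (\lnot p4 \leftrightarrow (p2 \lor p1))  //  F p1.
      branch 2.1 (add F (\lnot p4 \leftrightarrow (p2 \lor p1))):
        T ((\lnot p2 \land p2) \lor \lnot p4): β-rule — branch into T (\lnot p2 \land p2)  //  T \lnot p4.
          branch 2.1.1 (add T (\lnot p2 \land p2)):
            T (\lnot p2 \land p2): α-rule — add T \lnot p2, T p2.
            × closes — contains both p2 and \lnot p2.
          branch 2.1.2 (add T \lnot p4):
            F (\lnot p4 \leftrightarrow (p2 \lor p1)): β-rule — branch into T \lnot p4, F (p2 \lor p1)  //  F \lnot p4, T (p2 \lor p1).
              branch 2.1.2.1 (add T \lnot p4, F (p2 \lor p1)):
                F (p2 \lor p1): α-rule — add F p2, F p1.
                ○ open, literals {p1=false, p2=false, p4=false}.
              branch 2.1.2.2 (add F \lnot p4, T (p2 \lor p1)):
                × closes — contains both p4 and \lnot p4.
      branch 2.2 (add F p1):
        T ((\lnot p2 \land p2) \lor \lnot p4): β-rule — branch into T (\lnot p2 \land p2)  //  T \lnot p4.
          branch 2.2.1 (add T (\lnot p2 \land p2)):
            T (\lnot p2 \land p2): α-rule — add T \lnot p2, T p2.
            × closes — contains both p2 and \lnot p2.
          branch 2.2.2 (add T \lnot p4):
            ○ open, literals {p1=false, p4=false}.
3 branches closed, 6 open.
An open branch gives a countermodel: p1=false, p2=false, p3=true, p4=false (unmentioned atoms arbitrary); the premises hold there but the conclusion fails.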